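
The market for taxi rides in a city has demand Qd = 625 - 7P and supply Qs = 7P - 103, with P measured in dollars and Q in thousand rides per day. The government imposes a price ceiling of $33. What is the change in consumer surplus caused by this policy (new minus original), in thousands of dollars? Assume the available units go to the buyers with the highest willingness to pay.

1168.5

Equilibrium: 625 - 7P = 7P - 103, so 728 = 14P and P* = 52, Q* = 261.
The ceiling of 33 is below the equilibrium price 52, so it binds.
At P = 33: Qd = 625 - 7·33 = 394 and Qs = 7·33 - 103 = 128.
Consumer surplus without the control is ½ · (625/7 - 52) · 261 = 68121/14.
With the ceiling, 128 units are sold at 33 (assume they go to the highest-value buyers). The demand price at Q = 128 is 71, so CS = ½ · [(625/7 - 33) + (71 - 33)] · 128 = 42240/7.
Change in consumer surplus = 42240/7 - 68121/14 = 1168.5.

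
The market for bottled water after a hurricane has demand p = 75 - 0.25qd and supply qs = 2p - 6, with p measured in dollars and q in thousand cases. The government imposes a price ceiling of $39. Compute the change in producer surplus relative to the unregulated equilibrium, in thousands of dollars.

-1008

Rearranging demand gives qd = 300 - 4p. Setting quantity demanded equal to quantity supplied, 300 - 4p = 2p - 6, gives p* = 51 and q* = 96.
Since 39 < 51, the ceiling is binding.
At p = 39: qd = 300 - 4·39 = 144 and qs = 2·39 - 6 = 72.
Producer surplus without the control is ½ · (51 - 3) · 96 = 2304.
With the ceiling, producers sell 72 units at 39, so PS = ½ · (39 - 3) · 72 = 1296.
Change in producer surplus = 1296 - 2304 = -1008.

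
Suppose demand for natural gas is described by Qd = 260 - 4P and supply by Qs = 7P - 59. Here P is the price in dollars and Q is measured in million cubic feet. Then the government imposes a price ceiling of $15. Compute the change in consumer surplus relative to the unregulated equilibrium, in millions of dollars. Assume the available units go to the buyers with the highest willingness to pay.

Without the control the market clears where 260 - 4P = 7P - 59, i.e. P* = 29 and Q* = 144.
Since 15 < 29, the ceiling is binding.
At P = 15: Qd = 260 - 4·15 = 200 and Qs = 7·15 - 59 = 46.
Consumer surplus without the control is ½ · (65 - 29) · 144 = 2592.
With the ceiling, 46 units are sold at 15 (assume they go to the highest-value buyers). The demand price at Q = 46 is 53.5, so CS = ½ · [(65 - 15) + (53.5 - 15)] · 46 = 2035.5.
Change in consumer surplus = 2035.5 - 2592 = -556.5.

-556.5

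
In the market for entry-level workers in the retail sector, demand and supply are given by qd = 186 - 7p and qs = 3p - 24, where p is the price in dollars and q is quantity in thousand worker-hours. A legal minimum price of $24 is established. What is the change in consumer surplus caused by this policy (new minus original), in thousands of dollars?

In a free market, 186 - 7p = 3p - 24 gives the equilibrium p* = 21, q* = 39.
Since 24 > 21, the floor is binding.
At p = 24: qd = 186 - 7·24 = 18 and qs = 3·24 - 24 = 48.
Consumer surplus without the control is ½ · (186/7 - 21) · 39 = 1521/14.
With the floor, consumers buy 18 units at 24, so CS = ½ · (186/7 - 24) · 18 = 162/7.
Change in consumer surplus = 162/7 - 1521/14 = -85.5.

-85.5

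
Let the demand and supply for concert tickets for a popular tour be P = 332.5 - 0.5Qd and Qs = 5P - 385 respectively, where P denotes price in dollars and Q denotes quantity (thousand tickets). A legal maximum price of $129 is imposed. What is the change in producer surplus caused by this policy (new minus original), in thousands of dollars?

-6562.5

Rearranging demand gives Qd = 665 - 2P. Setting quantity demanded equal to quantity supplied, 665 - 2P = 5P - 385, gives P* = 150 and Q* = 365.
Since 129 < 150, the ceiling is binding.
At P = 129: Qd = 665 - 2·129 = 407 and Qs = 5·129 - 385 = 260.
Producer surplus without the control is ½ · (150 - 77) · 365 = 13322.5.
With the ceiling, producers sell 260 units at 129, so PS = ½ · (129 - 77) · 260 = 6760.
Change in producer surplus = 6760 - 13322.5 = -6562.5.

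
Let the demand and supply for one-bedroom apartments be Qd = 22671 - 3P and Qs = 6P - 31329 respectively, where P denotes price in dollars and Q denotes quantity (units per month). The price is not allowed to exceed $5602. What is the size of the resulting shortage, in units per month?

In a free market, 22671 - 3P = 6P - 31329 gives the equilibrium P* = 6000, Q* = 4671.
Since 5602 < 6000, the ceiling is binding.
At P = 5602: Qd = 22671 - 3·5602 = 5865 and Qs = 6·5602 - 31329 = 2283.
Shortage = Qd - Qs = 5865 - 2283 = 3582.

3582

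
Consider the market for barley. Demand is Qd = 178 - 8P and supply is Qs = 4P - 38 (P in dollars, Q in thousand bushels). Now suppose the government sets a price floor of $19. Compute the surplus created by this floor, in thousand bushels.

12

Equilibrium: 178 - 8P = 4P - 38, so 216 = 12P and P* = 18, Q* = 34.
Because the floor (19) lies above the market-clearing price, it is binding.
At P = 19: Qd = 178 - 8·19 = 26 and Qs = 4·19 - 38 = 38.
Surplus = Qs - Qd = 38 - 26 = 12.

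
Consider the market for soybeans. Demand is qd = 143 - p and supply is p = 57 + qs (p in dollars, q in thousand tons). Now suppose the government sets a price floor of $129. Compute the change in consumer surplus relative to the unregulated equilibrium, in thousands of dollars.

Rearranging supply gives qs = p - 57. In a free market, 143 - p = p - 57 gives the equilibrium p* = 100, q* = 43.
Since 129 > 100, the floor is binding.
At p = 129: qd = 143 - 129 = 14 and qs = 129 - 57 = 72.
Consumer surplus without the control is ½ · (143 - 100) · 43 = 924.5.
With the floor, consumers buy 14 units at 129, so CS = ½ · (143 - 129) · 14 = 98.
Change in consumer surplus = 98 - 924.5 = -826.5.

-826.5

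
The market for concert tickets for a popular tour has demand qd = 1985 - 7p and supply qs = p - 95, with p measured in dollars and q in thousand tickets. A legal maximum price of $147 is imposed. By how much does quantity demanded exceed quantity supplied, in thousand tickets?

904

Setting quantity demanded equal to quantity supplied, 1985 - 7p = p - 95, gives p* = 260 and q* = 165.
The ceiling of 147 is below the equilibrium price 260, so it binds.
At p = 147: qd = 1985 - 7·147 = 956 and qs = 147 - 95 = 52.
Shortage = qd - qs = 956 - 52 = 904.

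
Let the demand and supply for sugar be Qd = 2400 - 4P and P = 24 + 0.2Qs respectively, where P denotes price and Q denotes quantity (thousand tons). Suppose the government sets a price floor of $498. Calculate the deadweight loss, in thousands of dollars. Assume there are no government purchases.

Rearranging supply gives Qs = 5P - 120. In a free market, 2400 - 4P = 5P - 120 gives the equilibrium P* = 280, Q* = 1280.
Since 498 > 280, the floor is binding.
At P = 498: Qd = 2400 - 4·498 = 408 and Qs = 5·498 - 120 = 2370.
Quantity traded falls to 408. At Q = 408 the demand price is (2400 - 408)/4 = 498 and the supply price is (120 + 408)/5 = 105.6.
Deadweight loss = ½ · (498 - 105.6) · (1280 - 408) = ½ · 392.4 · 872 = 171086.4.

171086.4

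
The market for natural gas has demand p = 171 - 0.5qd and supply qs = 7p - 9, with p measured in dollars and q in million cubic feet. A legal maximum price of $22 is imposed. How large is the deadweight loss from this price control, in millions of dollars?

Rearranging demand gives qd = 342 - 2p. In a free market, 342 - 2p = 7p - 9 gives the equilibrium p* = 39, q* = 264.
Because the ceiling (22) lies below the market-clearing price, it is binding.
At p = 22: qd = 342 - 2·22 = 298 and qs = 7·22 - 9 = 145.
Quantity traded falls to 145. At q = 145 the demand price is (342 - 145)/2 = 98.5 and the supply price is (9 + 145)/7 = 22.
Deadweight loss = ½ · (98.5 - 22) · (264 - 145) = ½ · 76.5 · 119 = 4551.75.

4551.75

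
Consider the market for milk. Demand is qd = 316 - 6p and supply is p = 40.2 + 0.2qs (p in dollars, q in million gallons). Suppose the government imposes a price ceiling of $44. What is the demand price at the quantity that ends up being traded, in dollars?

Rearranging supply gives qs = 5p - 201. In a free market, 316 - 6p = 5p - 201 gives the equilibrium p* = 47, q* = 34.
The ceiling of 44 is below the equilibrium price 47, so it binds.
At p = 44: qd = 316 - 6·44 = 52 and qs = 5·44 - 201 = 19.
Only 19 units reach the market. On the demand curve, the marginal buyer's willingness to pay at q = 19 is (316 - 19)/6 = 49.5.

49.5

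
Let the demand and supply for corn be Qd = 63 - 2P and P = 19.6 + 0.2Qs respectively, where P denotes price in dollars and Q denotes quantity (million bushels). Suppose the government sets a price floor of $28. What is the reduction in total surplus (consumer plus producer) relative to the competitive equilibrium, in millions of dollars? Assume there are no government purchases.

35

Rearranging supply gives Qs = 5P - 98. Equilibrium: 63 - 2P = 5P - 98, so 161 = 7P and P* = 23, Q* = 17.
Since 28 > 23, the floor is binding.
At P = 28: Qd = 63 - 2·28 = 7 and Qs = 5·28 - 98 = 42.
Quantity traded falls to 7. At Q = 7 the demand price is (63 - 7)/2 = 28 and the supply price is (98 + 7)/5 = 21.
Deadweight loss = ½ · (28 - 21) · (17 - 7) = ½ · 7 · 10 = 35.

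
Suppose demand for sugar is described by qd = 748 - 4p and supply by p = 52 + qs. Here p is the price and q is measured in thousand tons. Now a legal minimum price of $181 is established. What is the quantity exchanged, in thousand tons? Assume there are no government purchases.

Rearranging supply gives qs = p - 52. Equilibrium: 748 - 4p = p - 52, so 800 = 5p and p* = 160, q* = 108.
The floor of 181 is above the equilibrium price 160, so it binds.
At p = 181: qd = 748 - 4·181 = 24 and qs = 181 - 52 = 129.
The quantity actually transacted is the short side, demand: 24.

24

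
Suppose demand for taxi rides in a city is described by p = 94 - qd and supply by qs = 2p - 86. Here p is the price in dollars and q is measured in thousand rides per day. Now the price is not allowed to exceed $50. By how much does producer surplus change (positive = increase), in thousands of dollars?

-240

Rearranging demand gives qd = 94 - p. Without the control the market clears where 94 - p = 2p - 86, i.e. p* = 60 and q* = 34.
Since 50 < 60, the ceiling is binding.
At p = 50: qd = 94 - 50 = 44 and qs = 2·50 - 86 = 14.
Producer surplus without the control is ½ · (60 - 43) · 34 = 289.
With the ceiling, producers sell 14 units at 50, so PS = ½ · (50 - 43) · 14 = 49.
Change in producer surplus = 49 - 289 = -240.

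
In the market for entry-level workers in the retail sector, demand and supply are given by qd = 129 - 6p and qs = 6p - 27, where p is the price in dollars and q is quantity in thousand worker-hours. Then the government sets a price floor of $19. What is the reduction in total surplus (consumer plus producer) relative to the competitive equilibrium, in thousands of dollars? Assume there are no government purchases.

216

Equilibrium: 129 - 6p = 6p - 27, so 156 = 12p and p* = 13, q* = 51.
The floor of 19 is above the equilibrium price 13, so it binds.
At p = 19: qd = 129 - 6·19 = 15 and qs = 6·19 - 27 = 87.
Quantity traded falls to 15. At q = 15 the demand price is (129 - 15)/6 = 19 and the supply price is (27 + 15)/6 = 7.
Deadweight loss = ½ · (19 - 7) · (51 - 15) = ½ · 12 · 36 = 216.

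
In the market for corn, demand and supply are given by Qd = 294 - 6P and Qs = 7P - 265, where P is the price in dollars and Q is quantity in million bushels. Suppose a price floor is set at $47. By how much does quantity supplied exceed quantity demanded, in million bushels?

52

In a free market, 294 - 6P = 7P - 265 gives the equilibrium P* = 43, Q* = 36.
Since 47 > 43, the floor is binding.
At P = 47: Qd = 294 - 6·47 = 12 and Qs = 7·47 - 265 = 64.
Surplus = Qs - Qd = 64 - 12 = 52.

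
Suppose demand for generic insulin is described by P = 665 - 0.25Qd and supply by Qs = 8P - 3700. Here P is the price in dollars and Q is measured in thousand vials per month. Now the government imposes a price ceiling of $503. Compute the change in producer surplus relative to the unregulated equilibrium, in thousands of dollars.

-11664

Rearranging demand gives Qd = 2660 - 4P. Equilibrium: 2660 - 4P = 8P - 3700, so 6360 = 12P and P* = 530, Q* = 540.
Because the ceiling (503) lies below the market-clearing price, it is binding.
At P = 503: Qd = 2660 - 4·503 = 648 and Qs = 8·503 - 3700 = 324.
Producer surplus without the control is ½ · (530 - 462.5) · 540 = 18225.
With the ceiling, producers sell 324 units at 503, so PS = ½ · (503 - 462.5) · 324 = 6561.
Change in producer surplus = 6561 - 18225 = -11664.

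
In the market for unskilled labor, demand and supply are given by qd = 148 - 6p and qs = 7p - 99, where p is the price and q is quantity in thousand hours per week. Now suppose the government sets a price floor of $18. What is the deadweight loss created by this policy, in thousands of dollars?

0

Equilibrium: 148 - 6p = 7p - 99, so 247 = 13p and p* = 19, q* = 34.
Since 18 is below p* = 19, the floor does not bind and the free-market outcome prevails.
Since the control does not bind, no trades are prevented and deadweight loss is zero.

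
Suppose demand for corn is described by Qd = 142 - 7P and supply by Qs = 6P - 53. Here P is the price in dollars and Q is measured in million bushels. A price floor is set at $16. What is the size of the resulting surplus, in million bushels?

Setting quantity demanded equal to quantity supplied, 142 - 7P = 6P - 53, gives P* = 15 and Q* = 37.
Since 16 > 15, the floor is binding.
At P = 16: Qd = 142 - 7·16 = 30 and Qs = 6·16 - 53 = 43.
Surplus = Qs - Qd = 43 - 30 = 13.

13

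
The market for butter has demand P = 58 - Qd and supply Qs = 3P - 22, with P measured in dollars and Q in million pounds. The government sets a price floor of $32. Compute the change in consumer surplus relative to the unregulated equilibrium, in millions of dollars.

-384

Rearranging demand gives Qd = 58 - P. Without the control the market clears where 58 - P = 3P - 22, i.e. P* = 20 and Q* = 38.
The floor of 32 is above the equilibrium price 20, so it binds.
At P = 32: Qd = 58 - 32 = 26 and Qs = 3·32 - 22 = 74.
Consumer surplus without the control is ½ · (58 - 20) · 38 = 722.
With the floor, consumers buy 26 units at 32, so CS = ½ · (58 - 32) · 26 = 338.
Change in consumer surplus = 338 - 722 = -384.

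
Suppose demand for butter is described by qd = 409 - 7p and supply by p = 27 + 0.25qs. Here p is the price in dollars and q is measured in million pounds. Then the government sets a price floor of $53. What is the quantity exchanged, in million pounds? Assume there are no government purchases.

38

Rearranging supply gives qs = 4p - 108. Equilibrium: 409 - 7p = 4p - 108, so 517 = 11p and p* = 47, q* = 80.
Because the floor (53) lies above the market-clearing price, it is binding.
At p = 53: qd = 409 - 7·53 = 38 and qs = 4·53 - 108 = 104.
The quantity actually transacted is the short side, demand: 38.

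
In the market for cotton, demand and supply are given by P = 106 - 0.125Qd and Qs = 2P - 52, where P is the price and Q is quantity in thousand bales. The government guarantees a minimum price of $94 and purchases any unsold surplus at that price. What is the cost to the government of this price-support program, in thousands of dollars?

3760

Rearranging demand gives Qd = 848 - 8P. Setting quantity demanded equal to quantity supplied, 848 - 8P = 2P - 52, gives P* = 90 and Q* = 128.
Because the floor (94) lies above the market-clearing price, it is binding.
At P = 94: Qd = 848 - 8·94 = 96 and Qs = 2·94 - 52 = 136.
Surplus = Qs - Qd = 40.
Government expenditure = surplus × support price = 40 × 94 = 3760.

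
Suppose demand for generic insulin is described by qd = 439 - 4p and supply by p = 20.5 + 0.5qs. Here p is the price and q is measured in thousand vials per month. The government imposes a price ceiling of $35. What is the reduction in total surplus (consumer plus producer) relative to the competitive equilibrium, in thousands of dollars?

3037.5

Rearranging supply gives qs = 2p - 41. Without the control the market clears where 439 - 4p = 2p - 41, i.e. p* = 80 and q* = 119.
Since 35 < 80, the ceiling is binding.
At p = 35: qd = 439 - 4·35 = 299 and qs = 2·35 - 41 = 29.
Quantity traded falls to 29. At q = 29 the demand price is (439 - 29)/4 = 102.5 and the supply price is (41 + 29)/2 = 35.
Deadweight loss = ½ · (102.5 - 35) · (119 - 29) = ½ · 67.5 · 90 = 3037.5.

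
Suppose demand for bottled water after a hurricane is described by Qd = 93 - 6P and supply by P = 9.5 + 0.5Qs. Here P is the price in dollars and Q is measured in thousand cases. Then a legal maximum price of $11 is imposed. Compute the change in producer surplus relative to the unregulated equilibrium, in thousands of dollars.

-18

Rearranging supply gives Qs = 2P - 19. Equilibrium: 93 - 6P = 2P - 19, so 112 = 8P and P* = 14, Q* = 9.
Since 11 < 14, the ceiling is binding.
At P = 11: Qd = 93 - 6·11 = 27 and Qs = 2·11 - 19 = 3.
Producer surplus without the control is ½ · (14 - 9.5) · 9 = 20.25.
With the ceiling, producers sell 3 units at 11, so PS = ½ · (11 - 9.5) · 3 = 2.25.
Change in producer surplus = 2.25 - 20.25 = -18.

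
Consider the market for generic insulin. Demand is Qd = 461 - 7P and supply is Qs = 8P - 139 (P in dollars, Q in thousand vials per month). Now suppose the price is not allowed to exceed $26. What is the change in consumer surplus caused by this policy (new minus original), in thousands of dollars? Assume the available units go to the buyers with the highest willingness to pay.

70

Equilibrium: 461 - 7P = 8P - 139, so 600 = 15P and P* = 40, Q* = 181.
Since 26 < 40, the ceiling is binding.
At P = 26: Qd = 461 - 7·26 = 279 and Qs = 8·26 - 139 = 69.
Consumer surplus without the control is ½ · (461/7 - 40) · 181 = 32761/14.
With the ceiling, 69 units are sold at 26 (assume they go to the highest-value buyers). The demand price at Q = 69 is 56, so CS = ½ · [(461/7 - 26) + (56 - 26)] · 69 = 33741/14.
Change in consumer surplus = 33741/14 - 32761/14 = 70.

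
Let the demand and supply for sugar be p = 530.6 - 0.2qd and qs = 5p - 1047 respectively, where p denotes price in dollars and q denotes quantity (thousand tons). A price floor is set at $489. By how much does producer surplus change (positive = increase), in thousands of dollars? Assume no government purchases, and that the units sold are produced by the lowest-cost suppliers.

Rearranging demand gives qd = 2653 - 5p. In a free market, 2653 - 5p = 5p - 1047 gives the equilibrium p* = 370, q* = 803.
Since 489 > 370, the floor is binding.
At p = 489: qd = 2653 - 5·489 = 208 and qs = 5·489 - 1047 = 1398.
Producer surplus without the control is ½ · (370 - 209.4) · 803 = 64480.9.
With the floor, 208 units are sold at 489. The supply price at q = 208 is 251, so PS = ½ · [(489 - 209.4) + (489 - 251)] · 208 = 53830.4.
Change in producer surplus = 53830.4 - 64480.9 = -10650.5.

-10650.5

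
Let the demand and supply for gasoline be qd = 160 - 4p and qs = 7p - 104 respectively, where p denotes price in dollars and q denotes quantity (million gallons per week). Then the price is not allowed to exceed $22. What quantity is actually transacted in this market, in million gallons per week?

Setting quantity demanded equal to quantity supplied, 160 - 4p = 7p - 104, gives p* = 24 and q* = 64.
The ceiling of 22 is below the equilibrium price 24, so it binds.
At p = 22: qd = 160 - 4·22 = 72 and qs = 7·22 - 104 = 50.
The quantity actually transacted is the short side, supply: 50.

50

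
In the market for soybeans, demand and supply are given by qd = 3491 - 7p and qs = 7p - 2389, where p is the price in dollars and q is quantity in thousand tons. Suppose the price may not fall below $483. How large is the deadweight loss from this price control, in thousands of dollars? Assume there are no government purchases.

27783

Without the control the market clears where 3491 - 7p = 7p - 2389, i.e. p* = 420 and q* = 551.
Since 483 > 420, the floor is binding.
At p = 483: qd = 3491 - 7·483 = 110 and qs = 7·483 - 2389 = 992.
Quantity traded falls to 110. At q = 110 the demand price is (3491 - 110)/7 = 483 and the supply price is (2389 + 110)/7 = 357.
Deadweight loss = ½ · (483 - 357) · (551 - 110) = ½ · 126 · 441 = 27783.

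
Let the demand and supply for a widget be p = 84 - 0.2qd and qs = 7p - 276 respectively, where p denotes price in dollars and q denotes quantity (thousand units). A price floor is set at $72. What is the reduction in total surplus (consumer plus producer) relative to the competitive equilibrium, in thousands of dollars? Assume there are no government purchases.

840

Rearranging demand gives qd = 420 - 5p. Without the control the market clears where 420 - 5p = 7p - 276, i.e. p* = 58 and q* = 130.
Because the floor (72) lies above the market-clearing price, it is binding.
At p = 72: qd = 420 - 5·72 = 60 and qs = 7·72 - 276 = 228.
Quantity traded falls to 60. At q = 60 the demand price is (420 - 60)/5 = 72 and the supply price is (276 + 60)/7 = 48.
Deadweight loss = ½ · (72 - 48) · (130 - 60) = ½ · 24 · 70 = 840.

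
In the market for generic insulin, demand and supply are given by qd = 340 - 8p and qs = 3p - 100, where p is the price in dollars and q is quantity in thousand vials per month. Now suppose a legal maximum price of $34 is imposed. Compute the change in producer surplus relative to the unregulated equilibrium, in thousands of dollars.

In a free market, 340 - 8p = 3p - 100 gives the equilibrium p* = 40, q* = 20.
Since 34 < 40, the ceiling is binding.
At p = 34: qd = 340 - 8·34 = 68 and qs = 3·34 - 100 = 2.
Producer surplus without the control is ½ · (40 - 100/3) · 20 = 200/3.
With the ceiling, producers sell 2 units at 34, so PS = ½ · (34 - 100/3) · 2 = 2/3.
Change in producer surplus = 2/3 - 200/3 = -66.

-66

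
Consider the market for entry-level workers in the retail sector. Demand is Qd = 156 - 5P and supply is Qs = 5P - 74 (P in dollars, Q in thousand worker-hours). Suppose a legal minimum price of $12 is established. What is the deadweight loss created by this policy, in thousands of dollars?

Without the control the market clears where 156 - 5P = 5P - 74, i.e. P* = 23 and Q* = 41.
Since 12 is below P* = 23, the floor does not bind and the free-market outcome prevails.
Since the control does not bind, no trades are prevented and deadweight loss is zero.

0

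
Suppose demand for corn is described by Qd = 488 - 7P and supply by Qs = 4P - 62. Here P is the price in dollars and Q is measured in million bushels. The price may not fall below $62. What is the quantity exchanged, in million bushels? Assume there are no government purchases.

In a free market, 488 - 7P = 4P - 62 gives the equilibrium P* = 50, Q* = 138.
Because the floor (62) lies above the market-clearing price, it is binding.
At P = 62: Qd = 488 - 7·62 = 54 and Qs = 4·62 - 62 = 186.
The quantity actually transacted is the short side, demand: 54.

54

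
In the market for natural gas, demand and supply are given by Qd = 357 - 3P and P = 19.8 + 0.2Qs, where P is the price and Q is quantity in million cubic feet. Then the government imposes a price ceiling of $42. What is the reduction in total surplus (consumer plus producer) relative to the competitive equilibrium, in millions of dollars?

1500

Rearranging supply gives Qs = 5P - 99. In a free market, 357 - 3P = 5P - 99 gives the equilibrium P* = 57, Q* = 186.
Because the ceiling (42) lies below the market-clearing price, it is binding.
At P = 42: Qd = 357 - 3·42 = 231 and Qs = 5·42 - 99 = 111.
Quantity traded falls to 111. At Q = 111 the demand price is (357 - 111)/3 = 82 and the supply price is (99 + 111)/5 = 42.
Deadweight loss = ½ · (82 - 42) · (186 - 111) = ½ · 40 · 75 = 1500.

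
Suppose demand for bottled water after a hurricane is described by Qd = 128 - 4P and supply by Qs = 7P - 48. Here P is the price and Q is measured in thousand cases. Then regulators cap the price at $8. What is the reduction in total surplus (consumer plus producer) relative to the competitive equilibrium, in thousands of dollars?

Setting quantity demanded equal to quantity supplied, 128 - 4P = 7P - 48, gives P* = 16 and Q* = 64.
Because the ceiling (8) lies below the market-clearing price, it is binding.
At P = 8: Qd = 128 - 4·8 = 96 and Qs = 7·8 - 48 = 8.
Quantity traded falls to 8. At Q = 8 the demand price is (128 - 8)/4 = 30 and the supply price is (48 + 8)/7 = 8.
Deadweight loss = ½ · (30 - 8) · (64 - 8) = ½ · 22 · 56 = 616.

616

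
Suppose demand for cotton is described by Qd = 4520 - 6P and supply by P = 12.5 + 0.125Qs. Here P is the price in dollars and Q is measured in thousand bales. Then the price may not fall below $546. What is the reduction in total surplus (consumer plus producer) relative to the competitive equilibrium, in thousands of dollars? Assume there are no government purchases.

Rearranging supply gives Qs = 8P - 100. Setting quantity demanded equal to quantity supplied, 4520 - 6P = 8P - 100, gives P* = 330 and Q* = 2540.
The floor of 546 is above the equilibrium price 330, so it binds.
At P = 546: Qd = 4520 - 6·546 = 1244 and Qs = 8·546 - 100 = 4268.
Quantity traded falls to 1244. At Q = 1244 the demand price is (4520 - 1244)/6 = 546 and the supply price is (100 + 1244)/8 = 168.
Deadweight loss = ½ · (546 - 168) · (2540 - 1244) = ½ · 378 · 1296 = 244944.

244944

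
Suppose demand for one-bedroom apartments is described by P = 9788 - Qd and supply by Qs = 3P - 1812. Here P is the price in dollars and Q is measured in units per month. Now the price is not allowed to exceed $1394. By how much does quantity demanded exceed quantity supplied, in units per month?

6024

Rearranging demand gives Qd = 9788 - P. Setting quantity demanded equal to quantity supplied, 9788 - P = 3P - 1812, gives P* = 2900 and Q* = 6888.
The ceiling of 1394 is below the equilibrium price 2900, so it binds.
At P = 1394: Qd = 9788 - 1394 = 8394 and Qs = 3·1394 - 1812 = 2370.
Shortage = Qd - Qs = 8394 - 2370 = 6024.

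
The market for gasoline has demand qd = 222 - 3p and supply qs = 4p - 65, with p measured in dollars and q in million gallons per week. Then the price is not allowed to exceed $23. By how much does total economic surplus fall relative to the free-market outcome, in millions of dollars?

Setting quantity demanded equal to quantity supplied, 222 - 3p = 4p - 65, gives p* = 41 and q* = 99.
Because the ceiling (23) lies below the market-clearing price, it is binding.
At p = 23: qd = 222 - 3·23 = 153 and qs = 4·23 - 65 = 27.
Quantity traded falls to 27. At q = 27 the demand price is (222 - 27)/3 = 65 and the supply price is (65 + 27)/4 = 23.
Deadweight loss = ½ · (65 - 23) · (99 - 27) = ½ · 42 · 72 = 1512.

1512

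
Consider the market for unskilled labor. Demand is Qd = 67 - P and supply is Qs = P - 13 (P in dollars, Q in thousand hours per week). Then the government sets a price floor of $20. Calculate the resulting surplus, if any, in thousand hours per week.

In a free market, 67 - P = P - 13 gives the equilibrium P* = 40, Q* = 27.
The floor of 20 is below the equilibrium price 40, so it is not binding; the market clears at P* = 40, Q* = 27.
Since the control does not bind, there is no surplus.

0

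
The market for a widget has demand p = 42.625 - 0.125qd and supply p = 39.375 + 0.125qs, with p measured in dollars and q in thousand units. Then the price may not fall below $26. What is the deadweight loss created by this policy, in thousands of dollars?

0

Rearranging demand gives qd = 341 - 8p; rearranging supply gives qs = 8p - 315. Setting quantity demanded equal to quantity supplied, 341 - 8p = 8p - 315, gives p* = 41 and q* = 13.
Since 26 is below p* = 41, the floor does not bind and the free-market outcome prevails.
Since the control does not bind, no trades are prevented and deadweight loss is zero.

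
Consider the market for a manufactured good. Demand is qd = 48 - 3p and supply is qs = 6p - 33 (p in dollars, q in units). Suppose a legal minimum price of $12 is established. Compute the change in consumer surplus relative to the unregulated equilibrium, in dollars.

-49.5

Setting quantity demanded equal to quantity supplied, 48 - 3p = 6p - 33, gives p* = 9 and q* = 21.
Since 12 > 9, the floor is binding.
At p = 12: qd = 48 - 3·12 = 12 and qs = 6·12 - 33 = 39.
Consumer surplus without the control is ½ · (16 - 9) · 21 = 73.5.
With the floor, consumers buy 12 units at 12, so CS = ½ · (16 - 12) · 12 = 24.
Change in consumer surplus = 24 - 73.5 = -49.5.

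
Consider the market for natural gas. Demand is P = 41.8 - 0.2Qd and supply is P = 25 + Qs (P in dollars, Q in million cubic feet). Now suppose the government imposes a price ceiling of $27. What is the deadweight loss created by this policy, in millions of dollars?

86.4

Rearranging demand gives Qd = 209 - 5P; rearranging supply gives Qs = P - 25. Setting quantity demanded equal to quantity supplied, 209 - 5P = P - 25, gives P* = 39 and Q* = 14.
The ceiling of 27 is below the equilibrium price 39, so it binds.
At P = 27: Qd = 209 - 5·27 = 74 and Qs = 27 - 25 = 2.
Quantity traded falls to 2. At Q = 2 the demand price is (209 - 2)/5 = 41.4 and the supply price is 25 + 2 = 27.
Deadweight loss = ½ · (41.4 - 27) · (14 - 2) = ½ · 14.4 · 12 = 86.4.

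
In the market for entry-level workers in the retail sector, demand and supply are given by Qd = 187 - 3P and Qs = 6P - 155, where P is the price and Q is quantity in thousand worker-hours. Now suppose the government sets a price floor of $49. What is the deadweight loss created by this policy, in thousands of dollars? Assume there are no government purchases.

272.25

Without the control the market clears where 187 - 3P = 6P - 155, i.e. P* = 38 and Q* = 73.
The floor of 49 is above the equilibrium price 38, so it binds.
At P = 49: Qd = 187 - 3·49 = 40 and Qs = 6·49 - 155 = 139.
Quantity traded falls to 40. At Q = 40 the demand price is (187 - 40)/3 = 49 and the supply price is (155 + 40)/6 = 32.5.
Deadweight loss = ½ · (49 - 32.5) · (73 - 40) = ½ · 16.5 · 33 = 272.25.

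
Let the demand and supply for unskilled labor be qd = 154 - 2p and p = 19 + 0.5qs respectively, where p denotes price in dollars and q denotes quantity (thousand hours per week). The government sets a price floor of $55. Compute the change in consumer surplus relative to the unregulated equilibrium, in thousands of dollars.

Rearranging supply gives qs = 2p - 38. Setting quantity demanded equal to quantity supplied, 154 - 2p = 2p - 38, gives p* = 48 and q* = 58.
Since 55 > 48, the floor is binding.
At p = 55: qd = 154 - 2·55 = 44 and qs = 2·55 - 38 = 72.
Consumer surplus without the control is ½ · (77 - 48) · 58 = 841.
With the floor, consumers buy 44 units at 55, so CS = ½ · (77 - 55) · 44 = 484.
Change in consumer surplus = 484 - 841 = -357.

-357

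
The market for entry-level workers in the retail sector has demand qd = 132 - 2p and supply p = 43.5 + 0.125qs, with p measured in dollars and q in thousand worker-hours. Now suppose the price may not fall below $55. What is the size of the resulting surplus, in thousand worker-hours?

Rearranging supply gives qs = 8p - 348. Setting quantity demanded equal to quantity supplied, 132 - 2p = 8p - 348, gives p* = 48 and q* = 36.
Because the floor (55) lies above the market-clearing price, it is binding.
At p = 55: qd = 132 - 2·55 = 22 and qs = 8·55 - 348 = 92.
Surplus = qs - qd = 92 - 22 = 70.

70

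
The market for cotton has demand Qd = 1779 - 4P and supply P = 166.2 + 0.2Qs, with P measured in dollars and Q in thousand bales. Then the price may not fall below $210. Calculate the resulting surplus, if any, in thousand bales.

Rearranging supply gives Qs = 5P - 831. In a free market, 1779 - 4P = 5P - 831 gives the equilibrium P* = 290, Q* = 619.
The floor of 210 is below the equilibrium price 290, so it is not binding; the market clears at P* = 290, Q* = 619.
Since the control does not bind, there is no surplus.

0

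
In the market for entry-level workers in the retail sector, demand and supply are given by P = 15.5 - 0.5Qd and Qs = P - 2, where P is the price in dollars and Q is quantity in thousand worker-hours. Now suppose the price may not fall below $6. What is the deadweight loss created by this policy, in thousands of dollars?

0

Rearranging demand gives Qd = 31 - 2P. Setting quantity demanded equal to quantity supplied, 31 - 2P = P - 2, gives P* = 11 and Q* = 9.
Since 6 is below P* = 11, the floor does not bind and the free-market outcome prevails.
Since the control does not bind, no trades are prevented and deadweight loss is zero.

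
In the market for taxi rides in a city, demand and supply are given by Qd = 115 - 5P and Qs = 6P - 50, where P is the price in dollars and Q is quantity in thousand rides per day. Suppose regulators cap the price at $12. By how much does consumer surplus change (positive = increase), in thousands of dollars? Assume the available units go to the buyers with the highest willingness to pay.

33.6

Setting quantity demanded equal to quantity supplied, 115 - 5P = 6P - 50, gives P* = 15 and Q* = 40.
Because the ceiling (12) lies below the market-clearing price, it is binding.
At P = 12: Qd = 115 - 5·12 = 55 and Qs = 6·12 - 50 = 22.
Consumer surplus without the control is ½ · (23 - 15) · 40 = 160.
With the ceiling, 22 units are sold at 12 (assume they go to the highest-value buyers). The demand price at Q = 22 is 18.6, so CS = ½ · [(23 - 12) + (18.6 - 12)] · 22 = 193.6.
Change in consumer surplus = 193.6 - 160 = 33.6.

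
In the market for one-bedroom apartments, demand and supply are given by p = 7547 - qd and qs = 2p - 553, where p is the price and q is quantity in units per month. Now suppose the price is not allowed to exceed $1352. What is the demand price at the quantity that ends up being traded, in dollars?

5396

Rearranging demand gives qd = 7547 - p. Setting quantity demanded equal to quantity supplied, 7547 - p = 2p - 553, gives p* = 2700 and q* = 4847.
Because the ceiling (1352) lies below the market-clearing price, it is binding.
At p = 1352: qd = 7547 - 1352 = 6195 and qs = 2·1352 - 553 = 2151.
Only 2151 units reach the market. On the demand curve, the marginal buyer's willingness to pay at q = 2151 is (7547 - 2151) = 5396.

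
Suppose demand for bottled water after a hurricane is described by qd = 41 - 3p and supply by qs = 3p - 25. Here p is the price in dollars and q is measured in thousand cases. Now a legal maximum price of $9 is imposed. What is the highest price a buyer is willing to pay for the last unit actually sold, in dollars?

In a free market, 41 - 3p = 3p - 25 gives the equilibrium p* = 11, q* = 8.
Since 9 < 11, the ceiling is binding.
At p = 9: qd = 41 - 3·9 = 14 and qs = 3·9 - 25 = 2.
Only 2 units reach the market. On the demand curve, the marginal buyer's willingness to pay at q = 2 is (41 - 2)/3 = 13.

13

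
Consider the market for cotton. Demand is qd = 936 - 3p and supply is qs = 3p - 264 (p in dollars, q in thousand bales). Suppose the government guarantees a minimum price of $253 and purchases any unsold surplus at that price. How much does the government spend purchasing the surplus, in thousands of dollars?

80454

In a free market, 936 - 3p = 3p - 264 gives the equilibrium p* = 200, q* = 336.
Since 253 > 200, the floor is binding.
At p = 253: qd = 936 - 3·253 = 177 and qs = 3·253 - 264 = 495.
Surplus = qs - qd = 318.
Government expenditure = surplus × support price = 318 × 253 = 80454.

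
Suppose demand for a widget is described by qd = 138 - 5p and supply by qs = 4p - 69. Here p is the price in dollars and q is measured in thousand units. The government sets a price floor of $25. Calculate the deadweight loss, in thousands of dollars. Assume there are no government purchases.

Equilibrium: 138 - 5p = 4p - 69, so 207 = 9p and p* = 23, q* = 23.
Since 25 > 23, the floor is binding.
At p = 25: qd = 138 - 5·25 = 13 and qs = 4·25 - 69 = 31.
Quantity traded falls to 13. At q = 13 the demand price is (138 - 13)/5 = 25 and the supply price is (69 + 13)/4 = 20.5.
Deadweight loss = ½ · (25 - 20.5) · (23 - 13) = ½ · 4.5 · 10 = 22.5.

22.5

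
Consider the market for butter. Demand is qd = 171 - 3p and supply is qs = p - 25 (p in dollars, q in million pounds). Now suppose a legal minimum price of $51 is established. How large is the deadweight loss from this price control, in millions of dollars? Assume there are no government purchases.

24

Setting quantity demanded equal to quantity supplied, 171 - 3p = p - 25, gives p* = 49 and q* = 24.
Because the floor (51) lies above the market-clearing price, it is binding.
At p = 51: qd = 171 - 3·51 = 18 and qs = 51 - 25 = 26.
Quantity traded falls to 18. At q = 18 the demand price is (171 - 18)/3 = 51 and the supply price is 25 + 18 = 43.
Deadweight loss = ½ · (51 - 43) · (24 - 18) = ½ · 8 · 6 = 24.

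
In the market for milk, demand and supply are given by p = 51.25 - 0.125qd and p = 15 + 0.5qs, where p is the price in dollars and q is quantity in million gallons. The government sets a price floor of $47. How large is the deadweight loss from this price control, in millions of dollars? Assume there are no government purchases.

Rearranging demand gives qd = 410 - 8p; rearranging supply gives qs = 2p - 30. Setting quantity demanded equal to quantity supplied, 410 - 8p = 2p - 30, gives p* = 44 and q* = 58.
Because the floor (47) lies above the market-clearing price, it is binding.
At p = 47: qd = 410 - 8·47 = 34 and qs = 2·47 - 30 = 64.
Quantity traded falls to 34. At q = 34 the demand price is (410 - 34)/8 = 47 and the supply price is (30 + 34)/2 = 32.
Deadweight loss = ½ · (47 - 32) · (58 - 34) = ½ · 15 · 24 = 180.

180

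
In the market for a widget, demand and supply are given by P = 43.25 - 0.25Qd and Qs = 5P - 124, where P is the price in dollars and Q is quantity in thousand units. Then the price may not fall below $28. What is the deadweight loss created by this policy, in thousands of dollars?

Rearranging demand gives Qd = 173 - 4P. Setting quantity demanded equal to quantity supplied, 173 - 4P = 5P - 124, gives P* = 33 and Q* = 41.
Since 28 is below P* = 33, the floor does not bind and the free-market outcome prevails.
Since the control does not bind, no trades are prevented and deadweight loss is zero.

0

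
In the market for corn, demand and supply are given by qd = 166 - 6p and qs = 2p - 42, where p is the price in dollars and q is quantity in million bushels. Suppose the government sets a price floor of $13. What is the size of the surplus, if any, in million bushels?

0

Equilibrium: 166 - 6p = 2p - 42, so 208 = 8p and p* = 26, q* = 10.
The floor of 13 is below the equilibrium price 26, so it is not binding; the market clears at p* = 26, q* = 10.
Since the control does not bind, there is no surplus.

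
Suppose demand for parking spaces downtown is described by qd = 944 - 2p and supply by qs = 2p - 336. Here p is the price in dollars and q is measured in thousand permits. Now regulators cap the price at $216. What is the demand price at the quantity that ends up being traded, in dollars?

424

Equilibrium: 944 - 2p = 2p - 336, so 1280 = 4p and p* = 320, q* = 304.
Since 216 < 320, the ceiling is binding.
At p = 216: qd = 944 - 2·216 = 512 and qs = 2·216 - 336 = 96.
Only 96 units reach the market. On the demand curve, the marginal buyer's willingness to pay at q = 96 is (944 - 96)/2 = 424.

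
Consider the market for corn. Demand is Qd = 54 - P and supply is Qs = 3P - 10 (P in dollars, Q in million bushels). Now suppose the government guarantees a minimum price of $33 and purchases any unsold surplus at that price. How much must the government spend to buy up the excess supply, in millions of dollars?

Equilibrium: 54 - P = 3P - 10, so 64 = 4P and P* = 16, Q* = 38.
The floor of 33 is above the equilibrium price 16, so it binds.
At P = 33: Qd = 54 - 33 = 21 and Qs = 3·33 - 10 = 89.
Surplus = Qs - Qd = 68.
Government expenditure = surplus × support price = 68 × 33 = 2244.

2244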